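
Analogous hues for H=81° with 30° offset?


Base hue: 81°
Left analog: (81 - 30) mod 360 = 51°
Right analog: (81 + 30) mod 360 = 111°
Analogous hues = 51° and 111°


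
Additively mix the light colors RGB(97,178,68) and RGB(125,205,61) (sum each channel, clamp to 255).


Additive: each channel = min(255, C₁+C₂)
R: 97+125 = 222 → 222
G: 178+205 = 383 → 255
B: 68+61 = 129 → 129
= RGB(222, 255, 129)


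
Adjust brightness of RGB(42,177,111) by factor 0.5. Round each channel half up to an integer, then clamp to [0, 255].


Multiply each channel by 0.5, round half up, clamp to [0, 255]
R: 42×0.5 = 21
G: 177×0.5 = 88.5 → round → 89
B: 111×0.5 = 55.5 → round → 56
= RGB(21, 89, 56)


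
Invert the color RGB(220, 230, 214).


Invert: (255-R, 255-G, 255-B)
R: 255-220 = 35
G: 255-230 = 25
B: 255-214 = 41
= RGB(35, 25, 41)


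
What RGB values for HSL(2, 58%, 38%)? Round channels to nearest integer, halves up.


H=2°, S=0.58, L=0.38
C = (1-|2L-1|)×S = (1-|-0.24|)×0.58 = 0.4408
H' = H/60 = 2/60 ≈ 0.0333; X = C×(1-|H' mod 2 - 1|) ≈ 0.0147
m = L - C/2 = 0.38 - 0.2204 = 0.1596
Sector ⌊H'⌋ = 0 → (R',G',B') = (0.4408, ≈0.0147, 0.0)
RGB = ((R'+m)×255, (G'+m)×255, (B'+m)×255) = (153.102, 44.4448, 40.698)
Round half up → RGB(153, 44, 41)


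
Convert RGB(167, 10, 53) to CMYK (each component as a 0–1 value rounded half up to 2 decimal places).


R'=167/255≈0.6549, G'=10/255≈0.0392, B'=53/255≈0.2078
K = 1 - max(R',G',B') = 1 - 167/255 = 88/255 = 0.34509… → 0.35
(1-R'-K)/(1-K) simplifies to (max-R)/max with max = 167:
C = (167-167)/167 = 0/167 = 0 → 0.00
M = (167-10)/167 = 157/167 = 0.94011… → 0.94
Y = (167-53)/167 = 114/167 = 0.68263… → 0.68
= CMYK(0.00, 0.94, 0.68, 0.35)


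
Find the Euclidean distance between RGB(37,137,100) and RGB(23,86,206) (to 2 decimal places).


d = √[(R₁-R₂)² + (G₁-G₂)² + (B₁-B₂)²]
d = √[(37-23)² + (137-86)² + (100-206)²]
d = √[196 + 2601 + 11236]
d = √14033
d ≈ 118.46


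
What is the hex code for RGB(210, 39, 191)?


R = 210 → D2 (hex)
G = 39 → 27 (hex)
B = 191 → BF (hex)
Hex = #D227BF


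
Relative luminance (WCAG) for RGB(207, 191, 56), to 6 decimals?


Linearize each channel (sRGB transfer function): c = v/255; c_lin = c/12.92 if c ≤ 0.04045, else ((c+0.055)/1.055)^2.4
  R: 207/255 ≈ 0.811765 > 0.04045 → ((0.811765+0.055)/1.055)^2.4 ≈ 0.623960
  G: 191/255 ≈ 0.749020 > 0.04045 → ((0.749020+0.055)/1.055)^2.4 ≈ 0.520996
  B: 56/255 ≈ 0.219608 > 0.04045 → ((0.219608+0.055)/1.055)^2.4 ≈ 0.039546
R_lin = 0.623960, G_lin = 0.520996, B_lin = 0.039546
L = 0.2126×R + 0.7152×G + 0.0722×B
L = 0.2126×0.623960 + 0.7152×0.520996 + 0.0722×0.039546
L ≈ 0.508125


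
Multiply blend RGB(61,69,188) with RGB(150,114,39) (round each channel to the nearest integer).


Multiply: C = A×B/255, rounded to nearest integer
R: 61×150/255 = 9150/255 ≈ 35.882 → 36
G: 69×114/255 = 7866/255 ≈ 30.847 → 31
B: 188×39/255 = 7332/255 ≈ 28.753 → 29
= RGB(36, 31, 29)


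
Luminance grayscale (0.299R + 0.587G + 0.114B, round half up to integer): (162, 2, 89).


Gray = 0.299×R + 0.587×G + 0.114×B
Gray = 0.299×162 + 0.587×2 + 0.114×89
Gray = 48.438 + 1.174 + 10.146
Gray = 59.758 → round half up → 60
Gray = 60


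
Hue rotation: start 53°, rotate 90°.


New hue = (H + rotation) mod 360
New hue = (53 + 90) mod 360
= 143 mod 360
= 143°


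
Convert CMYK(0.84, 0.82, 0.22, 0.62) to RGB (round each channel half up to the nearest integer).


R = 255 × (1-C) × (1-K) = 255 × 0.16 × 0.38 = 15.504 → 16
G = 255 × (1-M) × (1-K) = 255 × 0.18 × 0.38 = 17.442 → 17
B = 255 × (1-Y) × (1-K) = 255 × 0.78 × 0.38 = 75.582 → 76
= RGB(16, 17, 76)


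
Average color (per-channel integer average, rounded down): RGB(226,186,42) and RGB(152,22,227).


Midpoint: each channel = ⌊(C₁+C₂)/2⌋
R: ⌊(226+152)/2⌋ = 189
G: ⌊(186+22)/2⌋ = 104
B: ⌊(42+227)/2⌋ = 134
= RGB(189, 104, 134)


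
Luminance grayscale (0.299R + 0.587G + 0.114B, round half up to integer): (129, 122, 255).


Gray = 0.299×R + 0.587×G + 0.114×B
Gray = 0.299×129 + 0.587×122 + 0.114×255
Gray = 38.571 + 71.614 + 29.070
Gray = 139.255 → round half up → 139
Gray = 139


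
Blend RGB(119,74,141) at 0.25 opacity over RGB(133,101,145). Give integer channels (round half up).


C = α×F + (1-α)×B, with 1-α = 0.75
R: 0.25×119 + 0.75×133 = 29.75 + 99.75 = 129.50 → 130
G: 0.25×74 + 0.75×101 = 18.50 + 75.75 = 94.25 → 94
B: 0.25×141 + 0.75×145 = 35.25 + 108.75 = 144.00 → 144
= RGB(130, 94, 144)


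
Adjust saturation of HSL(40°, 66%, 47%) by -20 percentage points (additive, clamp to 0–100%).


Original S = 66%
Adjustment = -20 percentage points
New S = 66 + (-20) = 46
Clamp to [0, 100] → 46
= HSL(40°, 46%, 47%)


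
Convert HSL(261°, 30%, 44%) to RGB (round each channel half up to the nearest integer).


H=261°, S=0.30, L=0.44
C = (1-|2L-1|)×S = (1-|-0.12|)×0.30 = 0.264
H' = H/60 = 261/60 ≈ 4.3500; X = C×(1-|H' mod 2 - 1|) = 0.0924
m = L - C/2 = 0.44 - 0.132 = 0.308
Sector ⌊H'⌋ = 4 → (R',G',B') = (0.0924, 0.0, 0.264)
RGB = ((R'+m)×255, (G'+m)×255, (B'+m)×255) = (102.102, 78.54, 145.86)
Round half up → RGB(102, 79, 146)


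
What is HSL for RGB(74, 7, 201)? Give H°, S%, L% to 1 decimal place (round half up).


Normalize: R'=74/255≈0.2902, G'=7/255≈0.0275, B'=201/255≈0.7882
Max=201/255, Min=7/255, Δ=Max-Min=194/255
L = (Max+Min)/2 = (201+7)/510 = 208/510 = 0.40784… → L = 40.8%
L ≤ 0.5 → S = Δ/(Max+Min) = 194/(201+7) = 194/208 = 0.93269… → S = 93.3%
(the 1/255 factors cancel in S and H, so raw channel differences can be used)
Max is B' → H = 60 × ((R-G)/Δ + 4) = 60 × ((74-7)/194 + 4)
  67/194 + 4 = 0.3453… + 4 = 4.3453…
  H = 60 × 4.3453… = 260.721…° → H = 260.7°
= HSL(260.7°, 93.3%, 40.8%)


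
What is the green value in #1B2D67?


Color: #1B2D67
R = 1B = 27
G = 2D = 45
B = 67 = 103
Green = 45


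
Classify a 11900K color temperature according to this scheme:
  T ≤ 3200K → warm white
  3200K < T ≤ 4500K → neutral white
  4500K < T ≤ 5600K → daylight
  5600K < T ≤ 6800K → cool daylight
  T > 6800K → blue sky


Temperature: 11900K
11900K > 6800K → blue sky
Classification: blue sky


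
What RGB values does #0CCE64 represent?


0C → 12 (R)
CE → 206 (G)
64 → 100 (B)
= RGB(12, 206, 100)


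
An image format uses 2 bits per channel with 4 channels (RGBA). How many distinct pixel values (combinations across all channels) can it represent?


Total bits = 2 bits/channel × 4 channels = 8 bits
Distinct pixel values = 2^8
= 256 pixel values


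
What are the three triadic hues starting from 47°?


Triadic: equally spaced at 120° intervals
H1 = 47°
H2 = (47 + 120) mod 360 = 167°
H3 = (47 + 240) mod 360 = 287°
Triadic = 47°, 167°, 287°


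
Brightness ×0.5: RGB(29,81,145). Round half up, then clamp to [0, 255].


Multiply each channel by 0.5, round half up, clamp to [0, 255]
R: 29×0.5 = 14.5 → round → 15
G: 81×0.5 = 40.5 → round → 41
B: 145×0.5 = 72.5 → round → 73
= RGB(15, 41, 73)


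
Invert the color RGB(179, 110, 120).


Invert: (255-R, 255-G, 255-B)
R: 255-179 = 76
G: 255-110 = 145
B: 255-120 = 135
= RGB(76, 145, 135)


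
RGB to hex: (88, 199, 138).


R = 88 → 58 (hex)
G = 199 → C7 (hex)
B = 138 → 8A (hex)
Hex = #58C78A


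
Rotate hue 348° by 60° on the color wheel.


New hue = (H + rotation) mod 360
New hue = (348 + 60) mod 360
= 408 mod 360
= 48°


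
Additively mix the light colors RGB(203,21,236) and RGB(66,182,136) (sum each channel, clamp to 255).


Additive: each channel = min(255, C₁+C₂)
R: 203+66 = 269 → 255
G: 21+182 = 203 → 203
B: 236+136 = 372 → 255
= RGB(255, 203, 255)


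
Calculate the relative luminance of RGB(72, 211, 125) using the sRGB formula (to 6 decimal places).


Linearize each channel (sRGB transfer function): c = v/255; c_lin = c/12.92 if c ≤ 0.04045, else ((c+0.055)/1.055)^2.4
  R: 72/255 ≈ 0.282353 > 0.04045 → ((0.282353+0.055)/1.055)^2.4 ≈ 0.064803
  G: 211/255 ≈ 0.827451 > 0.04045 → ((0.827451+0.055)/1.055)^2.4 ≈ 0.651406
  B: 125/255 ≈ 0.490196 > 0.04045 → ((0.490196+0.055)/1.055)^2.4 ≈ 0.205079
R_lin = 0.064803, G_lin = 0.651406, B_lin = 0.205079
L = 0.2126×R + 0.7152×G + 0.0722×B
L = 0.2126×0.064803 + 0.7152×0.651406 + 0.0722×0.205079
L ≈ 0.494469


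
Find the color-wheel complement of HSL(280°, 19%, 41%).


Complement = opposite side of color wheel = hue + 180°
H' = (280 + 180) mod 360 = 100°
S and L unchanged.
= HSL(100°, 19%, 41%)


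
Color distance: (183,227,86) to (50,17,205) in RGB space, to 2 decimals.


d = √[(R₁-R₂)² + (G₁-G₂)² + (B₁-B₂)²]
d = √[(183-50)² + (227-17)² + (86-205)²]
d = √[17689 + 44100 + 14161]
d = √75950
d ≈ 275.59


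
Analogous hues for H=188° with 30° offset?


Base hue: 188°
Left analog: (188 - 30) mod 360 = 158°
Right analog: (188 + 30) mod 360 = 218°
Analogous hues = 158° and 218°


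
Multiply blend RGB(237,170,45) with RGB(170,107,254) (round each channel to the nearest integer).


Multiply: C = A×B/255, rounded to nearest integer
R: 237×170/255 = 40290/255 ≈ 158.000 → 158
G: 170×107/255 = 18190/255 ≈ 71.333 → 71
B: 45×254/255 = 11430/255 ≈ 44.824 → 45
= RGB(158, 71, 45)


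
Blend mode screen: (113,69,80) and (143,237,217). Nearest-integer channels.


Screen: C = 255 - (255-A)×(255-B)/255, rounded to nearest integer
R: 255 - (255-113)×(255-143)/255 = 255 - 15904/255 ≈ 255 - 62.369 = 192.631 → 193
G: 255 - (255-69)×(255-237)/255 = 255 - 3348/255 ≈ 255 - 13.129 = 241.871 → 242
B: 255 - (255-80)×(255-217)/255 = 255 - 6650/255 ≈ 255 - 26.078 = 228.922 → 229
= RGB(193, 242, 229)


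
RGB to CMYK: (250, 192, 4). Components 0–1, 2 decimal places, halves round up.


R'=250/255≈0.9804, G'=192/255≈0.7529, B'=4/255≈0.0157
K = 1 - max(R',G',B') = 1 - 250/255 = 5/255 = 0.01960… → 0.02
(1-R'-K)/(1-K) simplifies to (max-R)/max with max = 250:
C = (250-250)/250 = 0/250 = 0 → 0.00
M = (250-192)/250 = 58/250 = 0.232 → 0.23
Y = (250-4)/250 = 246/250 = 0.984 → 0.98
= CMYK(0.00, 0.23, 0.98, 0.02)


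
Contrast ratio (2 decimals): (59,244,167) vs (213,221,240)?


Linearize each sRGB channel c=v/255: c/12.92 if c ≤ 0.04045 else ((c+0.055)/1.055)^2.4
L = 0.2126×R_lin + 0.7152×G_lin + 0.0722×B_lin
Color 1 (59,244,167):
  R=59: 59/255≈0.2314 > 0.04045 → ((0.2314+0.055)/1.055)^2.4 ≈ 0.04374
  G=244: 244/255≈0.9569 > 0.04045 → ((0.9569+0.055)/1.055)^2.4 ≈ 0.90466
  B=167: 167/255≈0.6549 > 0.04045 → ((0.6549+0.055)/1.055)^2.4 ≈ 0.38643
  L1 = 0.2126×0.04374 + 0.7152×0.90466 + 0.0722×0.38643 ≈ 0.68421
Color 2 (213,221,240):
  R=213: 213/255≈0.8353 > 0.04045 → ((0.8353+0.055)/1.055)^2.4 ≈ 0.66539
  G=221: 221/255≈0.8667 > 0.04045 → ((0.8667+0.055)/1.055)^2.4 ≈ 0.72306
  B=240: 240/255≈0.9412 > 0.04045 → ((0.9412+0.055)/1.055)^2.4 ≈ 0.87137
  L2 = 0.2126×0.66539 + 0.7152×0.72306 + 0.0722×0.87137 ≈ 0.72150
Lighter = 0.72150, Darker = 0.68421
Ratio = (L_lighter + 0.05) / (L_darker + 0.05)
Ratio = (0.72150 + 0.05) / (0.68421 + 0.05) = 0.77150 / 0.73421 ≈ 1.0508
Ratio ≈ 1.05:1


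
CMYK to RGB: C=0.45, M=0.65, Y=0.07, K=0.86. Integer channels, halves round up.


R = 255 × (1-C) × (1-K) = 255 × 0.55 × 0.14 = 19.635 → 20
G = 255 × (1-M) × (1-K) = 255 × 0.35 × 0.14 = 12.495 → 12
B = 255 × (1-Y) × (1-K) = 255 × 0.93 × 0.14 = 33.201 → 33
= RGB(20, 12, 33)


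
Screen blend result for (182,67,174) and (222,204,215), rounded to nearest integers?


Screen: C = 255 - (255-A)×(255-B)/255, rounded to nearest integer
R: 255 - (255-182)×(255-222)/255 = 255 - 2409/255 ≈ 255 - 9.447 = 245.553 → 246
G: 255 - (255-67)×(255-204)/255 = 255 - 9588/255 ≈ 255 - 37.600 = 217.400 → 217
B: 255 - (255-174)×(255-215)/255 = 255 - 3240/255 ≈ 255 - 12.706 = 242.294 → 242
= RGB(246, 217, 242)


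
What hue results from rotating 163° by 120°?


New hue = (H + rotation) mod 360
New hue = (163 + 120) mod 360
= 283 mod 360
= 283°


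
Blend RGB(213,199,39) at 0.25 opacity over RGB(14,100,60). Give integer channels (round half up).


C = α×F + (1-α)×B, with 1-α = 0.75
R: 0.25×213 + 0.75×14 = 53.25 + 10.50 = 63.75 → 64
G: 0.25×199 + 0.75×100 = 49.75 + 75.00 = 124.75 → 125
B: 0.25×39 + 0.75×60 = 9.75 + 45.00 = 54.75 → 55
= RGB(64, 125, 55)


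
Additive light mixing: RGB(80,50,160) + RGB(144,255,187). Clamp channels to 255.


Additive: each channel = min(255, C₁+C₂)
R: 80+144 = 224 → 224
G: 50+255 = 305 → 255
B: 160+187 = 347 → 255
= RGB(224, 255, 255)


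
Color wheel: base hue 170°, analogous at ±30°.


Base hue: 170°
Left analog: (170 - 30) mod 360 = 140°
Right analog: (170 + 30) mod 360 = 200°
Analogous hues = 140° and 200°


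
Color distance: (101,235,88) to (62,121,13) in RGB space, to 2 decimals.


d = √[(R₁-R₂)² + (G₁-G₂)² + (B₁-B₂)²]
d = √[(101-62)² + (235-121)² + (88-13)²]
d = √[1521 + 12996 + 5625]
d = √20142
d ≈ 141.92


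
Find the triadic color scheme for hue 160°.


Triadic: equally spaced at 120° intervals
H1 = 160°
H2 = (160 + 120) mod 360 = 280°
H3 = (160 + 240) mod 360 = 40°
Triadic = 160°, 280°, 40°


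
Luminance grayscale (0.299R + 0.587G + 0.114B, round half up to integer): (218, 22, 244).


Gray = 0.299×R + 0.587×G + 0.114×B
Gray = 0.299×218 + 0.587×22 + 0.114×244
Gray = 65.182 + 12.914 + 27.816
Gray = 105.912 → round half up → 106
Gray = 106


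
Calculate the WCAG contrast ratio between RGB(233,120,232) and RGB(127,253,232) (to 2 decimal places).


Linearize each sRGB channel c=v/255: c/12.92 if c ≤ 0.04045 else ((c+0.055)/1.055)^2.4
L = 0.2126×R_lin + 0.7152×G_lin + 0.0722×B_lin
Color 1 (233,120,232):
  R=233: 233/255≈0.9137 > 0.04045 → ((0.9137+0.055)/1.055)^2.4 ≈ 0.81485
  G=120: 120/255≈0.4706 > 0.04045 → ((0.4706+0.055)/1.055)^2.4 ≈ 0.18782
  B=232: 232/255≈0.9098 > 0.04045 → ((0.9098+0.055)/1.055)^2.4 ≈ 0.80695
  L1 = 0.2126×0.81485 + 0.7152×0.18782 + 0.0722×0.80695 ≈ 0.36583
Color 2 (127,253,232):
  R=127: 127/255≈0.4980 > 0.04045 → ((0.4980+0.055)/1.055)^2.4 ≈ 0.21223
  G=253: 253/255≈0.9922 > 0.04045 → ((0.9922+0.055)/1.055)^2.4 ≈ 0.98225
  B=232: 232/255≈0.9098 > 0.04045 → ((0.9098+0.055)/1.055)^2.4 ≈ 0.80695
  L2 = 0.2126×0.21223 + 0.7152×0.98225 + 0.0722×0.80695 ≈ 0.80589
Lighter = 0.80589, Darker = 0.36583
Ratio = (L_lighter + 0.05) / (L_darker + 0.05)
Ratio = (0.80589 + 0.05) / (0.36583 + 0.05) = 0.85589 / 0.41583 ≈ 2.0583
Ratio ≈ 2.06:1


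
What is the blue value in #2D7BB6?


Color: #2D7BB6
R = 2D = 45
G = 7B = 123
B = B6 = 182
Blue = 182


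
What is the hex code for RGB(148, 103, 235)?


R = 148 → 94 (hex)
G = 103 → 67 (hex)
B = 235 → EB (hex)
Hex = #9467EB


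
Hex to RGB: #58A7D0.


58 → 88 (R)
A7 → 167 (G)
D0 → 208 (B)
= RGB(88, 167, 208)


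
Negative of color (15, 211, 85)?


Invert: (255-R, 255-G, 255-B)
R: 255-15 = 240
G: 255-211 = 44
B: 255-85 = 170
= RGB(240, 44, 170)


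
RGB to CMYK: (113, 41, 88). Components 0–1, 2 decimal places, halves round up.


R'=113/255≈0.4431, G'=41/255≈0.1608, B'=88/255≈0.3451
K = 1 - max(R',G',B') = 1 - 113/255 = 142/255 = 0.55686… → 0.56
(1-R'-K)/(1-K) simplifies to (max-R)/max with max = 113:
C = (113-113)/113 = 0/113 = 0 → 0.00
M = (113-41)/113 = 72/113 = 0.63716… → 0.64
Y = (113-88)/113 = 25/113 = 0.22123… → 0.22
= CMYK(0.00, 0.64, 0.22, 0.56)


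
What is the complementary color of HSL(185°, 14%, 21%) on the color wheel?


Complement = opposite side of color wheel = hue + 180°
H' = (185 + 180) mod 360 = 5°
S and L unchanged.
= HSL(5°, 14%, 21%)


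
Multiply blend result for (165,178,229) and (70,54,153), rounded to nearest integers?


Multiply: C = A×B/255, rounded to nearest integer
R: 165×70/255 = 11550/255 ≈ 45.294 → 45
G: 178×54/255 = 9612/255 ≈ 37.694 → 38
B: 229×153/255 = 35037/255 ≈ 137.400 → 137
= RGB(45, 38, 137)


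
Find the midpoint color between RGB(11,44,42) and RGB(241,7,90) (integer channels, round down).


Midpoint: each channel = ⌊(C₁+C₂)/2⌋
R: ⌊(11+241)/2⌋ = 126
G: ⌊(44+7)/2⌋ = 25
B: ⌊(42+90)/2⌋ = 66
= RGB(126, 25, 66)


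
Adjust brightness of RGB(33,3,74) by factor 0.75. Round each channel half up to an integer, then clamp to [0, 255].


Multiply each channel by 0.75, round half up, clamp to [0, 255]
R: 33×0.75 = 24.75 → round → 25
G: 3×0.75 = 2.25 → round → 2
B: 74×0.75 = 55.5 → round → 56
= RGB(25, 2, 56)


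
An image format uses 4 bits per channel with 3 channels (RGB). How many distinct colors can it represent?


Total bits = 4 bits/channel × 3 channels = 12 bits
Distinct colors = 2^12
= 4,096 colors


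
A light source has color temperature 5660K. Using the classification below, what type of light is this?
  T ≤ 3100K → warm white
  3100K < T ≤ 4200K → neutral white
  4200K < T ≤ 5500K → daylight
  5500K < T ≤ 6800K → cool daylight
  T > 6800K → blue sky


Temperature: 5660K
5500K < 5660K ≤ 6800K → cool daylight
Classification: cool daylight


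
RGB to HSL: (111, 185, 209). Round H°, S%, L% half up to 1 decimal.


Normalize: R'=111/255≈0.4353, G'=185/255≈0.7255, B'=209/255≈0.8196
Max=209/255, Min=111/255, Δ=Max-Min=98/255
L = (Max+Min)/2 = (209+111)/510 = 320/510 = 0.62745… → L = 62.7%
L > 0.5 → S = Δ/(2-Max-Min) = 98/(510-209-111) = 98/190 = 0.51578… → S = 51.6%
(the 1/255 factors cancel in S and H, so raw channel differences can be used)
Max is B' → H = 60 × ((R-G)/Δ + 4) = 60 × ((111-185)/98 + 4)
  -74/98 + 4 = -0.7551… + 4 = 3.2448…
  H = 60 × 3.2448… = 194.693…° → H = 194.7°
= HSL(194.7°, 51.6%, 62.7%)


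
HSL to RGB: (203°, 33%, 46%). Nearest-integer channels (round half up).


H=203°, S=0.33, L=0.46
C = (1-|2L-1|)×S = (1-|-0.08|)×0.33 = 0.3036
H' = H/60 = 203/60 ≈ 3.3833; X = C×(1-|H' mod 2 - 1|) = 0.18722
m = L - C/2 = 0.46 - 0.1518 = 0.3082
Sector ⌊H'⌋ = 3 → (R',G',B') = (0.0, 0.18722, 0.3036)
RGB = ((R'+m)×255, (G'+m)×255, (B'+m)×255) = (78.591, 126.3321, 156.009)
Round half up → RGB(79, 126, 156)


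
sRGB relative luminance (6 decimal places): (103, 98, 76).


Linearize each channel (sRGB transfer function): c = v/255; c_lin = c/12.92 if c ≤ 0.04045, else ((c+0.055)/1.055)^2.4
  R: 103/255 ≈ 0.403922 > 0.04045 → ((0.403922+0.055)/1.055)^2.4 ≈ 0.135633
  G: 98/255 ≈ 0.384314 > 0.04045 → ((0.384314+0.055)/1.055)^2.4 ≈ 0.122139
  B: 76/255 ≈ 0.298039 > 0.04045 → ((0.298039+0.055)/1.055)^2.4 ≈ 0.072272
R_lin = 0.135633, G_lin = 0.122139, B_lin = 0.072272
L = 0.2126×R + 0.7152×G + 0.0722×B
L = 0.2126×0.135633 + 0.7152×0.122139 + 0.0722×0.072272
L ≈ 0.121407


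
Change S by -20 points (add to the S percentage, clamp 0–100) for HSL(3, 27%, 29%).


Original S = 27%
Adjustment = -20 percentage points
New S = 27 + (-20) = 7
Clamp to [0, 100] → 7
= HSL(3°, 7%, 29%)


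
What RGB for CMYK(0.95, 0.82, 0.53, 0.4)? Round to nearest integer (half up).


R = 255 × (1-C) × (1-K) = 255 × 0.05 × 0.60 = 7.65 → 8
G = 255 × (1-M) × (1-K) = 255 × 0.18 × 0.60 = 27.54 → 28
B = 255 × (1-Y) × (1-K) = 255 × 0.47 × 0.60 = 71.91 → 72
= RGB(8, 28, 72)


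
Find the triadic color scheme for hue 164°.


Triadic: equally spaced at 120° intervals
H1 = 164°
H2 = (164 + 120) mod 360 = 284°
H3 = (164 + 240) mod 360 = 44°
Triadic = 164°, 284°, 44°


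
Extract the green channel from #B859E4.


Color: #B859E4
R = B8 = 184
G = 59 = 89
B = E4 = 228
Green = 89


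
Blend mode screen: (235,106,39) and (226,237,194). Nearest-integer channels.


Screen: C = 255 - (255-A)×(255-B)/255, rounded to nearest integer
R: 255 - (255-235)×(255-226)/255 = 255 - 580/255 ≈ 255 - 2.275 = 252.725 → 253
G: 255 - (255-106)×(255-237)/255 = 255 - 2682/255 ≈ 255 - 10.518 = 244.482 → 244
B: 255 - (255-39)×(255-194)/255 = 255 - 13176/255 ≈ 255 - 51.671 = 203.329 → 203
= RGB(253, 244, 203)


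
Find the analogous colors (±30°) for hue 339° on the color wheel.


Base hue: 339°
Left analog: (339 - 30) mod 360 = 309°
Right analog: (339 + 30) mod 360 = 9°
Analogous hues = 309° and 9°


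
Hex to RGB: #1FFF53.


1F → 31 (R)
FF → 255 (G)
53 → 83 (B)
= RGB(31, 255, 83)


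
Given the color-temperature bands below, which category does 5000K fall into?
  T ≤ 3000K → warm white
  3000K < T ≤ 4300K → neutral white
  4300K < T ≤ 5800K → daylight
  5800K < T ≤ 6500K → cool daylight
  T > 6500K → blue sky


Temperature: 5000K
4300K < 5000K ≤ 5800K → daylight
Classification: daylight


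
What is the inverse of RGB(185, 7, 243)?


Invert: (255-R, 255-G, 255-B)
R: 255-185 = 70
G: 255-7 = 248
B: 255-243 = 12
= RGB(70, 248, 12)


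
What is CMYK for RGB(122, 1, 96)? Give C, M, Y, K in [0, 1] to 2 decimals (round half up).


R'=122/255≈0.4784, G'=1/255≈0.0039, B'=96/255≈0.3765
K = 1 - max(R',G',B') = 1 - 122/255 = 133/255 = 0.52156… → 0.52
(1-R'-K)/(1-K) simplifies to (max-R)/max with max = 122:
C = (122-122)/122 = 0/122 = 0 → 0.00
M = (122-1)/122 = 121/122 = 0.99180… → 0.99
Y = (122-96)/122 = 26/122 = 0.21311… → 0.21
= CMYK(0.00, 0.99, 0.21, 0.52)


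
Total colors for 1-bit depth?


Colors = 2^bits = 2^1
= 2 colors


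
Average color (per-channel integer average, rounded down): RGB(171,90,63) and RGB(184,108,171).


Midpoint: each channel = ⌊(C₁+C₂)/2⌋
R: ⌊(171+184)/2⌋ = 177
G: ⌊(90+108)/2⌋ = 99
B: ⌊(63+171)/2⌋ = 117
= RGB(177, 99, 117)


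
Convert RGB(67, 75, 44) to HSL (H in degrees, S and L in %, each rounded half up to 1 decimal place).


Normalize: R'=67/255≈0.2627, G'=75/255≈0.2941, B'=44/255≈0.1725
Max=75/255, Min=44/255, Δ=Max-Min=31/255
L = (Max+Min)/2 = (75+44)/510 = 119/510 = 0.23333… → L = 23.3%
L ≤ 0.5 → S = Δ/(Max+Min) = 31/(75+44) = 31/119 = 0.26050… → S = 26.1%
(the 1/255 factors cancel in S and H, so raw channel differences can be used)
Max is G' → H = 60 × ((B-R)/Δ + 2) = 60 × ((44-67)/31 + 2)
  -23/31 + 2 = -0.7419… + 2 = 1.2580…
  H = 60 × 1.2580… = 75.483…° → H = 75.5°
= HSL(75.5°, 26.1%, 23.3%)


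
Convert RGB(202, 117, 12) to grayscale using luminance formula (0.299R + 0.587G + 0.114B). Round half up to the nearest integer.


Gray = 0.299×R + 0.587×G + 0.114×B
Gray = 0.299×202 + 0.587×117 + 0.114×12
Gray = 60.398 + 68.679 + 1.368
Gray = 130.445 → round half up → 130
Gray = 130


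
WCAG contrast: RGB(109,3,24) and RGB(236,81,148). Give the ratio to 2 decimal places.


Linearize each sRGB channel c=v/255: c/12.92 if c ≤ 0.04045 else ((c+0.055)/1.055)^2.4
L = 0.2126×R_lin + 0.7152×G_lin + 0.0722×B_lin
Color 1 (109,3,24):
  R=109: 109/255≈0.4275 > 0.04045 → ((0.4275+0.055)/1.055)^2.4 ≈ 0.15293
  G=3: 3/255≈0.0118 ≤ 0.04045 → 0.0118/12.92 ≈ 0.00091
  B=24: 24/255≈0.0941 > 0.04045 → ((0.0941+0.055)/1.055)^2.4 ≈ 0.00913
  L1 = 0.2126×0.15293 + 0.7152×0.00091 + 0.0722×0.00913 ≈ 0.03382
Color 2 (236,81,148):
  R=236: 236/255≈0.9255 > 0.04045 → ((0.9255+0.055)/1.055)^2.4 ≈ 0.83880
  G=81: 81/255≈0.3176 > 0.04045 → ((0.3176+0.055)/1.055)^2.4 ≈ 0.08228
  B=148: 148/255≈0.5804 > 0.04045 → ((0.5804+0.055)/1.055)^2.4 ≈ 0.29614
  L2 = 0.2126×0.83880 + 0.7152×0.08228 + 0.0722×0.29614 ≈ 0.25856
Lighter = 0.25856, Darker = 0.03382
Ratio = (L_lighter + 0.05) / (L_darker + 0.05)
Ratio = (0.25856 + 0.05) / (0.03382 + 0.05) = 0.30856 / 0.08382 ≈ 3.6811
Ratio ≈ 3.68:1


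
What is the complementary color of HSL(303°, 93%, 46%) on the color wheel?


Complement = opposite side of color wheel = hue + 180°
H' = (303 + 180) mod 360 = 123°
S and L unchanged.
= HSL(123°, 93%, 46%)


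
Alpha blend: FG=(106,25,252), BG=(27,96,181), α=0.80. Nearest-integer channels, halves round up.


C = α×F + (1-α)×B, with 1-α = 0.20
R: 0.80×106 + 0.20×27 = 84.80 + 5.40 = 90.20 → 90
G: 0.80×25 + 0.20×96 = 20.00 + 19.20 = 39.20 → 39
B: 0.80×252 + 0.20×181 = 201.60 + 36.20 = 237.80 → 238
= RGB(90, 39, 238)


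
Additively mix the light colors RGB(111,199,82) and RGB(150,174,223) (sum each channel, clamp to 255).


Additive: each channel = min(255, C₁+C₂)
R: 111+150 = 261 → 255
G: 199+174 = 373 → 255
B: 82+223 = 305 → 255
= RGB(255, 255, 255)


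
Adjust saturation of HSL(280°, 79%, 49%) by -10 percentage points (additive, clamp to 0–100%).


Original S = 79%
Adjustment = -10 percentage points
New S = 79 + (-10) = 69
Clamp to [0, 100] → 69
= HSL(280°, 69%, 49%)


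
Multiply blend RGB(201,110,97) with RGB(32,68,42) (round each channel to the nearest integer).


Multiply: C = A×B/255, rounded to nearest integer
R: 201×32/255 = 6432/255 ≈ 25.224 → 25
G: 110×68/255 = 7480/255 ≈ 29.333 → 29
B: 97×42/255 = 4074/255 ≈ 15.976 → 16
= RGB(25, 29, 16)


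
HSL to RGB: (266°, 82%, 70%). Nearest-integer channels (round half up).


H=266°, S=0.82, L=0.70
C = (1-|2L-1|)×S = (1-|0.40|)×0.82 = 0.492
H' = H/60 = 266/60 ≈ 4.4333; X = C×(1-|H' mod 2 - 1|) = 0.2132
m = L - C/2 = 0.70 - 0.246 = 0.454
Sector ⌊H'⌋ = 4 → (R',G',B') = (0.2132, 0.0, 0.492)
RGB = ((R'+m)×255, (G'+m)×255, (B'+m)×255) = (170.136, 115.77, 241.23)
Round half up → RGB(170, 116, 241)


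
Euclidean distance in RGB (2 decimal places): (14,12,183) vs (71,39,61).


d = √[(R₁-R₂)² + (G₁-G₂)² + (B₁-B₂)²]
d = √[(14-71)² + (12-39)² + (183-61)²]
d = √[3249 + 729 + 14884]
d = √18862
d ≈ 137.34


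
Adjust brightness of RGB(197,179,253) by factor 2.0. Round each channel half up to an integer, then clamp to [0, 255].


Multiply each channel by 2.0, round half up, clamp to [0, 255]
R: 197×2.0 = 394 → clamp → 255
G: 179×2.0 = 358 → clamp → 255
B: 253×2.0 = 506 → clamp → 255
= RGB(255, 255, 255)


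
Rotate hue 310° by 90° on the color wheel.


New hue = (H + rotation) mod 360
New hue = (310 + 90) mod 360
= 400 mod 360
= 40°


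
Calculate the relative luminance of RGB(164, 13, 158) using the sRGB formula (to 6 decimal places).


Linearize each channel (sRGB transfer function): c = v/255; c_lin = c/12.92 if c ≤ 0.04045, else ((c+0.055)/1.055)^2.4
  R: 164/255 ≈ 0.643137 > 0.04045 → ((0.643137+0.055)/1.055)^2.4 ≈ 0.371238
  G: 13/255 ≈ 0.050980 > 0.04045 → ((0.050980+0.055)/1.055)^2.4 ≈ 0.004025
  B: 158/255 ≈ 0.619608 > 0.04045 → ((0.619608+0.055)/1.055)^2.4 ≈ 0.341914
R_lin = 0.371238, G_lin = 0.004025, B_lin = 0.341914
L = 0.2126×R + 0.7152×G + 0.0722×B
L = 0.2126×0.371238 + 0.7152×0.004025 + 0.0722×0.341914
L ≈ 0.106490


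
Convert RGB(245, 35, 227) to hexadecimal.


R = 245 → F5 (hex)
G = 35 → 23 (hex)
B = 227 → E3 (hex)
Hex = #F523E3


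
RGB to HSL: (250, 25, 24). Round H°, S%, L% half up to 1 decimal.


Normalize: R'=250/255≈0.9804, G'=25/255≈0.0980, B'=24/255≈0.0941
Max=250/255, Min=24/255, Δ=Max-Min=226/255
L = (Max+Min)/2 = (250+24)/510 = 274/510 = 0.53725… → L = 53.7%
L > 0.5 → S = Δ/(2-Max-Min) = 226/(510-250-24) = 226/236 = 0.95762… → S = 95.8%
(the 1/255 factors cancel in S and H, so raw channel differences can be used)
Max is R' → H = 60 × (((G-B)/Δ) mod 6) = 60 × (((25-24)/226) mod 6)
  1/226 = 0.0044…
  H = 60 × 0.0044… = 0.265…° → H = 0.3°
= HSL(0.3°, 95.8%, 53.7%)


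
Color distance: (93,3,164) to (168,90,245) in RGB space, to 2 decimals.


d = √[(R₁-R₂)² + (G₁-G₂)² + (B₁-B₂)²]
d = √[(93-168)² + (3-90)² + (164-245)²]
d = √[5625 + 7569 + 6561]
d = √19755
d ≈ 140.55


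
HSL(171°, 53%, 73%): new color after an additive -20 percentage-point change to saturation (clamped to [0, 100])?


Original S = 53%
Adjustment = -20 percentage points
New S = 53 + (-20) = 33
Clamp to [0, 100] → 33
= HSL(171°, 33%, 73%)


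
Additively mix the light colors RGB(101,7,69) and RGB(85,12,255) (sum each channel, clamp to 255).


Additive: each channel = min(255, C₁+C₂)
R: 101+85 = 186 → 186
G: 7+12 = 19 → 19
B: 69+255 = 324 → 255
= RGB(186, 19, 255)


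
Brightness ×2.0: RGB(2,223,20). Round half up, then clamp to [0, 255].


Multiply each channel by 2.0, round half up, clamp to [0, 255]
R: 2×2.0 = 4
G: 223×2.0 = 446 → clamp → 255
B: 20×2.0 = 40
= RGB(4, 255, 40)


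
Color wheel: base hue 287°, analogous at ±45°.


Base hue: 287°
Left analog: (287 - 45) mod 360 = 242°
Right analog: (287 + 45) mod 360 = 332°
Analogous hues = 242° and 332°


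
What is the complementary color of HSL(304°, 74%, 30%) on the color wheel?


Complement = opposite side of color wheel = hue + 180°
H' = (304 + 180) mod 360 = 124°
S and L unchanged.
= HSL(124°, 74%, 30%)


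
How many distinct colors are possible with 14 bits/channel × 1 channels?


Total bits = 14 bits/channel × 1 channels = 14 bits
Distinct colors = 2^14
= 16,384 colors


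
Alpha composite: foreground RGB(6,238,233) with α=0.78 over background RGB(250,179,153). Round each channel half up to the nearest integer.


C = α×F + (1-α)×B, with 1-α = 0.22
R: 0.78×6 + 0.22×250 = 4.68 + 55.00 = 59.68 → 60
G: 0.78×238 + 0.22×179 = 185.64 + 39.38 = 225.02 → 225
B: 0.78×233 + 0.22×153 = 181.74 + 33.66 = 215.40 → 215
= RGB(60, 225, 215)


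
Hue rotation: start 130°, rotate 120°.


New hue = (H + rotation) mod 360
New hue = (130 + 120) mod 360
= 250 mod 360
= 250°


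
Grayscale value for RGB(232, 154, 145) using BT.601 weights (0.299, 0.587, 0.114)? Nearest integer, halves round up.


Gray = 0.299×R + 0.587×G + 0.114×B
Gray = 0.299×232 + 0.587×154 + 0.114×145
Gray = 69.368 + 90.398 + 16.530
Gray = 176.296 → round half up → 176
Gray = 176


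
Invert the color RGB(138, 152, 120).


Invert: (255-R, 255-G, 255-B)
R: 255-138 = 117
G: 255-152 = 103
B: 255-120 = 135
= RGB(117, 103, 135)


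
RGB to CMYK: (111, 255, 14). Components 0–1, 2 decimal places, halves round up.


R'=111/255≈0.4353, G'=255/255≈1.0000, B'=14/255≈0.0549
K = 1 - max(R',G',B') = 1 - 255/255 = 0/255 = 0 → 0.00
(1-R'-K)/(1-K) simplifies to (max-R)/max with max = 255:
C = (255-111)/255 = 144/255 = 0.56470… → 0.56
M = (255-255)/255 = 0/255 = 0 → 0.00
Y = (255-14)/255 = 241/255 = 0.94509… → 0.95
= CMYK(0.56, 0.00, 0.95, 0.00)


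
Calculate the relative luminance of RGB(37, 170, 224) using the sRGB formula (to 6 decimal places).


Linearize each channel (sRGB transfer function): c = v/255; c_lin = c/12.92 if c ≤ 0.04045, else ((c+0.055)/1.055)^2.4
  R: 37/255 ≈ 0.145098 > 0.04045 → ((0.145098+0.055)/1.055)^2.4 ≈ 0.018500
  G: 170/255 ≈ 0.666667 > 0.04045 → ((0.666667+0.055)/1.055)^2.4 ≈ 0.401978
  B: 224/255 ≈ 0.878431 > 0.04045 → ((0.878431+0.055)/1.055)^2.4 ≈ 0.745404
R_lin = 0.018500, G_lin = 0.401978, B_lin = 0.745404
L = 0.2126×R + 0.7152×G + 0.0722×B
L = 0.2126×0.018500 + 0.7152×0.401978 + 0.0722×0.745404
L ≈ 0.345246


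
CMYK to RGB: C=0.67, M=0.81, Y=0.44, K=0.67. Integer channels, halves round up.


R = 255 × (1-C) × (1-K) = 255 × 0.33 × 0.33 = 27.7695 → 28
G = 255 × (1-M) × (1-K) = 255 × 0.19 × 0.33 = 15.9885 → 16
B = 255 × (1-Y) × (1-K) = 255 × 0.56 × 0.33 = 47.124 → 47
= RGB(28, 16, 47)


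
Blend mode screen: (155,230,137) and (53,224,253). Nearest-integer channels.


Screen: C = 255 - (255-A)×(255-B)/255, rounded to nearest integer
R: 255 - (255-155)×(255-53)/255 = 255 - 20200/255 ≈ 255 - 79.216 = 175.784 → 176
G: 255 - (255-230)×(255-224)/255 = 255 - 775/255 ≈ 255 - 3.039 = 251.961 → 252
B: 255 - (255-137)×(255-253)/255 = 255 - 236/255 ≈ 255 - 0.925 = 254.075 → 254
= RGB(176, 252, 254)


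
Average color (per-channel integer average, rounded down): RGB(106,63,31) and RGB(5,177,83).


Midpoint: each channel = ⌊(C₁+C₂)/2⌋
R: ⌊(106+5)/2⌋ = 55
G: ⌊(63+177)/2⌋ = 120
B: ⌊(31+83)/2⌋ = 57
= RGB(55, 120, 57)


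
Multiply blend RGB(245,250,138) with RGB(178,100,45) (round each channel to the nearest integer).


Multiply: C = A×B/255, rounded to nearest integer
R: 245×178/255 = 43610/255 ≈ 171.020 → 171
G: 250×100/255 = 25000/255 ≈ 98.039 → 98
B: 138×45/255 = 6210/255 ≈ 24.353 → 24
= RGB(171, 98, 24)


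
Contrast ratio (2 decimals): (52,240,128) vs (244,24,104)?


Linearize each sRGB channel c=v/255: c/12.92 if c ≤ 0.04045 else ((c+0.055)/1.055)^2.4
L = 0.2126×R_lin + 0.7152×G_lin + 0.0722×B_lin
Color 1 (52,240,128):
  R=52: 52/255≈0.2039 > 0.04045 → ((0.2039+0.055)/1.055)^2.4 ≈ 0.03434
  G=240: 240/255≈0.9412 > 0.04045 → ((0.9412+0.055)/1.055)^2.4 ≈ 0.87137
  B=128: 128/255≈0.5020 > 0.04045 → ((0.5020+0.055)/1.055)^2.4 ≈ 0.21586
  L1 = 0.2126×0.03434 + 0.7152×0.87137 + 0.0722×0.21586 ≈ 0.64609
Color 2 (244,24,104):
  R=244: 244/255≈0.9569 > 0.04045 → ((0.9569+0.055)/1.055)^2.4 ≈ 0.90466
  G=24: 24/255≈0.0941 > 0.04045 → ((0.0941+0.055)/1.055)^2.4 ≈ 0.00913
  B=104: 104/255≈0.4078 > 0.04045 → ((0.4078+0.055)/1.055)^2.4 ≈ 0.13843
  L2 = 0.2126×0.90466 + 0.7152×0.00913 + 0.0722×0.13843 ≈ 0.20886
Lighter = 0.64609, Darker = 0.20886
Ratio = (L_lighter + 0.05) / (L_darker + 0.05)
Ratio = (0.64609 + 0.05) / (0.20886 + 0.05) = 0.69609 / 0.25886 ≈ 2.6891
Ratio ≈ 2.69:1


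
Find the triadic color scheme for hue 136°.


Triadic: equally spaced at 120° intervals
H1 = 136°
H2 = (136 + 120) mod 360 = 256°
H3 = (136 + 240) mod 360 = 16°
Triadic = 136°, 256°, 16°


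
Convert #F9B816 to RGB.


F9 → 249 (R)
B8 → 184 (G)
16 → 22 (B)
= RGB(249, 184, 22)


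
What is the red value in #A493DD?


Color: #A493DD
R = A4 = 164
G = 93 = 147
B = DD = 221
Red = 164


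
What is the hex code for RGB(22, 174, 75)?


R = 22 → 16 (hex)
G = 174 → AE (hex)
B = 75 → 4B (hex)
Hex = #16AE4B


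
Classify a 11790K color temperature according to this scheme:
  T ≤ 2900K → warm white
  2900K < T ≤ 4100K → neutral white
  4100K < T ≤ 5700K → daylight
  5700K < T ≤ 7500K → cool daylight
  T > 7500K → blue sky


Temperature: 11790K
11790K > 7500K → blue sky
Classification: blue sky


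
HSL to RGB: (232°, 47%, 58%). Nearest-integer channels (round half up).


H=232°, S=0.47, L=0.58
C = (1-|2L-1|)×S = (1-|0.16|)×0.47 = 0.3948
H' = H/60 = 232/60 ≈ 3.8667; X = C×(1-|H' mod 2 - 1|) = 0.05264
m = L - C/2 = 0.58 - 0.1974 = 0.3826
Sector ⌊H'⌋ = 3 → (R',G',B') = (0.0, 0.05264, 0.3948)
RGB = ((R'+m)×255, (G'+m)×255, (B'+m)×255) = (97.563, 110.9862, 198.237)
Round half up → RGB(98, 111, 198)


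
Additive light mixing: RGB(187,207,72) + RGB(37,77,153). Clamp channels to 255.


Additive: each channel = min(255, C₁+C₂)
R: 187+37 = 224 → 224
G: 207+77 = 284 → 255
B: 72+153 = 225 → 225
= RGB(224, 255, 225)


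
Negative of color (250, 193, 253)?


Invert: (255-R, 255-G, 255-B)
R: 255-250 = 5
G: 255-193 = 62
B: 255-253 = 2
= RGB(5, 62, 2)


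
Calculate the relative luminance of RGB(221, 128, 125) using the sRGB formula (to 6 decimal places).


Linearize each channel (sRGB transfer function): c = v/255; c_lin = c/12.92 if c ≤ 0.04045, else ((c+0.055)/1.055)^2.4
  R: 221/255 ≈ 0.866667 > 0.04045 → ((0.866667+0.055)/1.055)^2.4 ≈ 0.723055
  G: 128/255 ≈ 0.501961 > 0.04045 → ((0.501961+0.055)/1.055)^2.4 ≈ 0.215861
  B: 125/255 ≈ 0.490196 > 0.04045 → ((0.490196+0.055)/1.055)^2.4 ≈ 0.205079
R_lin = 0.723055, G_lin = 0.215861, B_lin = 0.205079
L = 0.2126×R + 0.7152×G + 0.0722×B
L = 0.2126×0.723055 + 0.7152×0.215861 + 0.0722×0.205079
L ≈ 0.322912


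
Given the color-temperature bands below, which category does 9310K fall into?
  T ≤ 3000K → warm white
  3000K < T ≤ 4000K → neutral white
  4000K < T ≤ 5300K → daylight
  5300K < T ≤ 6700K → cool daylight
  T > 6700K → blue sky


Temperature: 9310K
9310K > 6700K → blue sky
Classification: blue sky


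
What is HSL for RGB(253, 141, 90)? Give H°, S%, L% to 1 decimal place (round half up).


Normalize: R'=253/255≈0.9922, G'=141/255≈0.5529, B'=90/255≈0.3529
Max=253/255, Min=90/255, Δ=Max-Min=163/255
L = (Max+Min)/2 = (253+90)/510 = 343/510 = 0.67254… → L = 67.3%
L > 0.5 → S = Δ/(2-Max-Min) = 163/(510-253-90) = 163/167 = 0.97604… → S = 97.6%
(the 1/255 factors cancel in S and H, so raw channel differences can be used)
Max is R' → H = 60 × (((G-B)/Δ) mod 6) = 60 × (((141-90)/163) mod 6)
  51/163 = 0.3128…
  H = 60 × 0.3128… = 18.773…° → H = 18.8°
= HSL(18.8°, 97.6%, 67.3%)


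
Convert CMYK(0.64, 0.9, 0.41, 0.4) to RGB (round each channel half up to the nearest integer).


R = 255 × (1-C) × (1-K) = 255 × 0.36 × 0.60 = 55.08 → 55
G = 255 × (1-M) × (1-K) = 255 × 0.10 × 0.60 = 15.3 → 15
B = 255 × (1-Y) × (1-K) = 255 × 0.59 × 0.60 = 90.27 → 90
= RGB(55, 15, 90)


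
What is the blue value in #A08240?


Color: #A08240
R = A0 = 160
G = 82 = 130
B = 40 = 64
Blue = 64


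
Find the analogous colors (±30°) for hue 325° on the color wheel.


Base hue: 325°
Left analog: (325 - 30) mod 360 = 295°
Right analog: (325 + 30) mod 360 = 355°
Analogous hues = 295° and 355°


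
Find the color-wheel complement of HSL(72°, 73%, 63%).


Complement = opposite side of color wheel = hue + 180°
H' = (72 + 180) mod 360 = 252°
S and L unchanged.
= HSL(252°, 73%, 63%)


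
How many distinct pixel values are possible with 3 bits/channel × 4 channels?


Total bits = 3 bits/channel × 4 channels = 12 bits
Distinct pixel values = 2^12
= 4,096 pixel values


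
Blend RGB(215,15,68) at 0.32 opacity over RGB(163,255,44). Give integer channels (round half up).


C = α×F + (1-α)×B, with 1-α = 0.68
R: 0.32×215 + 0.68×163 = 68.80 + 110.84 = 179.64 → 180
G: 0.32×15 + 0.68×255 = 4.80 + 173.40 = 178.20 → 178
B: 0.32×68 + 0.68×44 = 21.76 + 29.92 = 51.68 → 52
= RGB(180, 178, 52)


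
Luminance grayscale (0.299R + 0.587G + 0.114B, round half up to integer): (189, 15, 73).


Gray = 0.299×R + 0.587×G + 0.114×B
Gray = 0.299×189 + 0.587×15 + 0.114×73
Gray = 56.511 + 8.805 + 8.322
Gray = 73.638 → round half up → 74
Gray = 74


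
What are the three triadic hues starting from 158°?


Triadic: equally spaced at 120° intervals
H1 = 158°
H2 = (158 + 120) mod 360 = 278°
H3 = (158 + 240) mod 360 = 38°
Triadic = 158°, 278°, 38°


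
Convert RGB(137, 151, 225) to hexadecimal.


R = 137 → 89 (hex)
G = 151 → 97 (hex)
B = 225 → E1 (hex)
Hex = #8997E1


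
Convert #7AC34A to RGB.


7A → 122 (R)
C3 → 195 (G)
4A → 74 (B)
= RGB(122, 195, 74)


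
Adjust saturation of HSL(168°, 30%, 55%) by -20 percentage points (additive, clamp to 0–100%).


Original S = 30%
Adjustment = -20 percentage points
New S = 30 + (-20) = 10
Clamp to [0, 100] → 10
= HSL(168°, 10%, 55%)


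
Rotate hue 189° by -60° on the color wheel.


New hue = (H + rotation) mod 360
New hue = (189 -60) mod 360
= 129 mod 360
= 129°


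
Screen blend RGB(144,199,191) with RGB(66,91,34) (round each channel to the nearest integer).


Screen: C = 255 - (255-A)×(255-B)/255, rounded to nearest integer
R: 255 - (255-144)×(255-66)/255 = 255 - 20979/255 ≈ 255 - 82.271 = 172.729 → 173
G: 255 - (255-199)×(255-91)/255 = 255 - 9184/255 ≈ 255 - 36.016 = 218.984 → 219
B: 255 - (255-191)×(255-34)/255 = 255 - 14144/255 ≈ 255 - 55.467 = 199.533 → 200
= RGB(173, 219, 200)


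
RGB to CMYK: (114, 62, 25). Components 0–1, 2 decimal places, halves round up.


R'=114/255≈0.4471, G'=62/255≈0.2431, B'=25/255≈0.0980
K = 1 - max(R',G',B') = 1 - 114/255 = 141/255 = 0.55294… → 0.55
(1-R'-K)/(1-K) simplifies to (max-R)/max with max = 114:
C = (114-114)/114 = 0/114 = 0 → 0.00
M = (114-62)/114 = 52/114 = 0.45614… → 0.46
Y = (114-25)/114 = 89/114 = 0.78070… → 0.78
= CMYK(0.00, 0.46, 0.78, 0.55)
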